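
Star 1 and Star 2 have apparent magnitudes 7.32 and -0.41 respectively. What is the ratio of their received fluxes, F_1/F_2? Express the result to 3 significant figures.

Magnitude difference = 7.73
Flux ratio = 10^(−0.4 Δm) = 10^(−0.4 × 7.73) = 10^-3.092 = 8.091×10^-4

F_1/F_2 ≈ 8.09×10^-4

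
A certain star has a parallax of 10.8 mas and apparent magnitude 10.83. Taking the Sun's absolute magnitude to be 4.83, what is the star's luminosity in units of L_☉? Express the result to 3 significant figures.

d = 1/p = 1000/10.8 mas = 92.59 pc
M = m − 5 log₁₀ d + 5 = 10.83 − 5·1.9666 + 5 = 5.997
M − M_☉ = 5.997 − 4.83 = 1.167
L/L_☉ = 10^(−0.4 × 1.167) = 0.3413

L/L_☉ ≈ 0.341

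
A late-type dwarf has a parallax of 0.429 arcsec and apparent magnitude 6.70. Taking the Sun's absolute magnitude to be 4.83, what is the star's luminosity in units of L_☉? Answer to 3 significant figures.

d = 1/p = 1/0.429″ = 2.331 pc
M = m − 5 log₁₀ d + 5 = 6.70 − 5·0.3675 + 5 = 9.862
M − M_☉ = 9.862 − 4.83 = 5.032
L/L_☉ = 10^(−0.4 × 5.032) = 9.707×10^-3

L/L_☉ ≈ 9.71×10^-3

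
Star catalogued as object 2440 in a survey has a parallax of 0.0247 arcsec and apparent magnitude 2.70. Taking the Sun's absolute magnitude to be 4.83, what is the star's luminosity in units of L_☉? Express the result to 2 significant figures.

d = 1/p = 1/0.0247″ = 40.49 pc
M = m − 5 log₁₀ d + 5 = 2.70 − 5·1.6073 + 5 = -0.337
M − M_☉ = -0.337 − 4.83 = -5.167
L/L_☉ = 10^(−0.4 × -5.167) = 116.6

L/L_☉ ≈ 120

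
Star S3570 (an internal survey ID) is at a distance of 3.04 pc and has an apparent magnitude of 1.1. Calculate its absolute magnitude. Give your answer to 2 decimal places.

M ≈ 3.69

5 log₁₀(d/10 pc) = 5 log₁₀(3.040) − 5 = -2.586
M = m − 5 log₁₀(d/10) = 1.1 + 2.586 = 3.686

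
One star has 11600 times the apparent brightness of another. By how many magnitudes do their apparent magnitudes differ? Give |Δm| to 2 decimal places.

Pogson: Δm = −2.5 log₁₀(ratio) = −2.5 log₁₀(11600) = −2.5 × 4.0645 = -10.161

|Δm| ≈ 10.16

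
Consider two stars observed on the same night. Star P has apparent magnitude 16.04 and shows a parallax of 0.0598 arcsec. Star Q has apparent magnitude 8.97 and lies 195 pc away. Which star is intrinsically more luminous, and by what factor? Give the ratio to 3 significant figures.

Star Q is more luminous, by a factor of 91500.

Star P: d = 1/p = 1/0.0598″ = 16.72 pc
Star P: M = m − 5 log₁₀ d + 5 = 16.04 − 5·1.2233 + 5 = 14.924
Star Q: M = m − 5 log₁₀ d + 5 = 8.97 − 5·2.2900 + 5 = 2.520
ΔM = M_P − M_Q = 14.924 − (2.520) = 12.404; smaller M is more luminous → Star Q.
L ratio = 10^(0.4 |ΔM|) = 10^4.961 = 91510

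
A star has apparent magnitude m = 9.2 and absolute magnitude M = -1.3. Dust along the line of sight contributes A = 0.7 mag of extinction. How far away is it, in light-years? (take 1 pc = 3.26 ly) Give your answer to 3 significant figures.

d ≈ 2970 ly

m − M = 5 log₁₀(d/10 pc) + A  ⇒  9.2 − (-1.3) − 0.7 = 5 log₁₀(d/10)
9.800 = 5 log₁₀(d/10)
log₁₀ d = (m − M − A)/5 + 1 = 2.9600
d = 10^2.9600 = 912.0 pc
= 2973 ly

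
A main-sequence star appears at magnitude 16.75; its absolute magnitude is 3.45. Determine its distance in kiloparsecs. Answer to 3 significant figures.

μ = m − M = 13.300
m − M = 5 log₁₀ d − 5
log₁₀ d = (m − M)/5 + 1 = 3.6600
d = 10^3.6600 = 4571 pc
= 4.571 kpc

d ≈ 4.57 kpc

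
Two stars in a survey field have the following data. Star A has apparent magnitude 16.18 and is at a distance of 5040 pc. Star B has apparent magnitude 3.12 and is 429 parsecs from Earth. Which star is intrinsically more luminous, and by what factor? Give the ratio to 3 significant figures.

Star B is more luminous, by a factor of 1210.

Star A: M = m − 5 log₁₀ d + 5 = 16.18 − 5·3.7024 + 5 = 2.668
Star B: M = m − 5 log₁₀ d + 5 = 3.12 − 5·2.6325 + 5 = -5.042
ΔM = M_A − M_B = 2.668 − (-5.042) = 7.710; smaller M is more luminous → Star B.
L ratio = 10^(0.4 |ΔM|) = 10^3.084 = 1214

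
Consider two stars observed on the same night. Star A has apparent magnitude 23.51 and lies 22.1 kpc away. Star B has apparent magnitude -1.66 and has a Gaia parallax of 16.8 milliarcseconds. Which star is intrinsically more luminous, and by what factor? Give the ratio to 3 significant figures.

Star B is more luminous, by a factor of 84800.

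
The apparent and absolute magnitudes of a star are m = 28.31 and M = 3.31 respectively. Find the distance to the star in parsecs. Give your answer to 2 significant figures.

d ≈ 1.0×10^6 pc

Distance modulus: m − M = 28.31 − (3.31) = 25.000
m − M = 5 log₁₀ d − 5
log₁₀ d = (m − M)/5 + 1 = 6.0000
d = 10^6.0000 = 1.000×10^6 pc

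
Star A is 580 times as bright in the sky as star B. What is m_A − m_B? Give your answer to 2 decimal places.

m_A − m_B ≈ -6.91

Pogson: Δm = −2.5 log₁₀(ratio) = −2.5 log₁₀(580) = −2.5 × 2.7634 = -6.909
Star A is brighter, so it has the smaller magnitude: the difference is negative.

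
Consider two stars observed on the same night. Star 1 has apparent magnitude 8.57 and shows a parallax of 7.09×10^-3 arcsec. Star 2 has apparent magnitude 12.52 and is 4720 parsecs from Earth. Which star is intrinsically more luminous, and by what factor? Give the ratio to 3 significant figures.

Star 2 is more luminous, by a factor of 29.5.

Star 1: d = 1/p = 1/7.09×10^-3″ = 141.0 pc
Star 1: M = m − 5 log₁₀ d + 5 = 8.57 − 5·2.1494 + 5 = 2.823
Star 2: M = m − 5 log₁₀ d + 5 = 12.52 − 5·3.6739 + 5 = -0.850
ΔM = M_1 − M_2 = 2.823 − (-0.850) = 3.673; smaller M is more luminous → Star 2.
L ratio = 10^(0.4 |ΔM|) = 10^1.469 = 29.46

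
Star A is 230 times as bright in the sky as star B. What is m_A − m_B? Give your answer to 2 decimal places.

m_A − m_B ≈ -5.90

Pogson: Δm = −2.5 log₁₀(ratio) = −2.5 log₁₀(230) = −2.5 × 2.3617 = -5.904
Star A is brighter, so it has the smaller magnitude: the difference is negative.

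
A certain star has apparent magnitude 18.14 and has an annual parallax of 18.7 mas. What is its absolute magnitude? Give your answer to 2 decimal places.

M ≈ 14.50

p = 18.7 mas = 0.0187″ → d = 1/p = 53.48 pc
5 log₁₀(d/10 pc) = 5 log₁₀(53.48) − 5 = 3.641
M = m − 5 log₁₀(d/10) = 18.14 − 3.641 = 14.499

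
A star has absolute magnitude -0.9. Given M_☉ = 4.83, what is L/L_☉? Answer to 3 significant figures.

L/L_☉ ≈ 196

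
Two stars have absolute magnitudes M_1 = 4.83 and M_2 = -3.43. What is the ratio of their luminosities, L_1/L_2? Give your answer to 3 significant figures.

ΔM = M_1 − M_2 = 8.26
L_1/L_2 = 10^(−0.4 ΔM) = 10^-3.304 = 4.966×10^-4

L_1/L_2 ≈ 4.97×10^-4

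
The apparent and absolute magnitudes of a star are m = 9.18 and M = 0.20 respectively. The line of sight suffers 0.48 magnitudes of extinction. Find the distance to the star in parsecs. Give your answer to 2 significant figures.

d ≈ 500 pc

m − M = 5 log₁₀(d/10 pc) + A  ⇒  9.18 − (0.20) − 0.48 = 5 log₁₀(d/10)
8.500 = 5 log₁₀(d/10)
log₁₀ d = (m − M − A)/5 + 1 = 2.7000
d = 10^2.7000 = 501.2 pc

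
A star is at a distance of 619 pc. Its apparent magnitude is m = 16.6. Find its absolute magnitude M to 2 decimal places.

5 log₁₀(d/10 pc) = 5 log₁₀(619.0) − 5 = 8.958
M = m − 5 log₁₀(d/10) = 16.6 − 8.958 = 7.642

M ≈ 7.64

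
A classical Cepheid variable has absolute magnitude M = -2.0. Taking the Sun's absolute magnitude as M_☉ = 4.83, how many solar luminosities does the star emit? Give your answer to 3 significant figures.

L/L_☉ ≈ 540

M − M_☉ = -2.0 − 4.83 = -6.830
L/L_☉ = 10^(−0.4 (M − M_☉)) = 10^2.732 = 539.5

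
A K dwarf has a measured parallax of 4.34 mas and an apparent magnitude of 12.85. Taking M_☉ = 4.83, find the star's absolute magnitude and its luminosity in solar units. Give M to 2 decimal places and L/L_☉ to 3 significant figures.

M ≈ 6.04; L/L_☉ ≈ 0.329

d = 1/p = 1000/4.34 mas = 230.4 pc
M = m − 5 log₁₀ d + 5 = 12.85 − 5·2.3625 + 5 = 6.037
M − M_☉ = 6.037 − 4.83 = 1.207
L/L_☉ = 10^(−0.4 × 1.207) = 0.3289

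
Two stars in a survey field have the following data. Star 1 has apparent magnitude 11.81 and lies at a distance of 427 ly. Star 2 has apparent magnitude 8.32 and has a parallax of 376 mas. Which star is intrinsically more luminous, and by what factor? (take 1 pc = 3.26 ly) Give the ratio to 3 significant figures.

Star 1 is more luminous, by a factor of 97.5.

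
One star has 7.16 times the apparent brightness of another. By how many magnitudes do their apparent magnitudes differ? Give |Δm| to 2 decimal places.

Pogson: Δm = −2.5 log₁₀(ratio) = −2.5 log₁₀(7.16) = −2.5 × 0.8549 = -2.137

|Δm| ≈ 2.14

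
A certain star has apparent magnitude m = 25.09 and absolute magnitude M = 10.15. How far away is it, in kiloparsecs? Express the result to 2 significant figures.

d ≈ 9.7 kpc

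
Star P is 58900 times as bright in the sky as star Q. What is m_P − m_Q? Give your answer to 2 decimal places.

Pogson: Δm = −2.5 log₁₀(ratio) = −2.5 log₁₀(58900) = −2.5 × 4.7701 = -11.925
Star P is brighter, so it has the smaller magnitude: the difference is negative.

m_P − m_Q ≈ -11.93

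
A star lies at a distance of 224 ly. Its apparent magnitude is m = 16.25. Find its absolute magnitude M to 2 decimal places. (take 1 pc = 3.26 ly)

M ≈ 12.06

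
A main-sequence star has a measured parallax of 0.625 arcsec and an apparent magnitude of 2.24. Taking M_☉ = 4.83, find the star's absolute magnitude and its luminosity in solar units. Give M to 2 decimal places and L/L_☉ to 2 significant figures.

M ≈ 6.22; L/L_☉ ≈ 0.28

d = 1/p = 1/0.625″ = 1.600 pc
M = m − 5 log₁₀ d + 5 = 2.24 − 5·0.2041 + 5 = 6.219
M − M_☉ = 6.219 − 4.83 = 1.389
L/L_☉ = 10^(−0.4 × 1.389) = 0.2781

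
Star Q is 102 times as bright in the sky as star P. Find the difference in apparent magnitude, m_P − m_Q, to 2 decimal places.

Pogson: Δm = −2.5 log₁₀(ratio) = −2.5 log₁₀(102) = −2.5 × 2.0086 = -5.022
Star Q is brighter so has the smaller magnitude: m_P − m_Q is positive.

m_P − m_Q ≈ 5.02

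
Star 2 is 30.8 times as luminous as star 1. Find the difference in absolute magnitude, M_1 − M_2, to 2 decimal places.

Pogson: ΔM = −2.5 log₁₀(ratio) = −2.5 log₁₀(30.8) = −2.5 × 1.4886 = -3.721
Star 2 is brighter so has the smaller magnitude: M_1 − M_2 is positive.

M_1 − M_2 ≈ 3.72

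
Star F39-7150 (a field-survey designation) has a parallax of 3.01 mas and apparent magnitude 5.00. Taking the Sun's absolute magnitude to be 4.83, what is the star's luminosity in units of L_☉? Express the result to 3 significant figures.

L/L_☉ ≈ 944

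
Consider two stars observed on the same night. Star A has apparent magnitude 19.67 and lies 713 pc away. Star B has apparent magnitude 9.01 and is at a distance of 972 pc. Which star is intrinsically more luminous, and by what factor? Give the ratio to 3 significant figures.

Star A: M = m − 5 log₁₀ d + 5 = 19.67 − 5·2.8531 + 5 = 10.405
Star B: M = m − 5 log₁₀ d + 5 = 9.01 − 5·2.9877 + 5 = -0.928
ΔM = M_A − M_B = 10.405 − (-0.928) = 11.333; smaller M is more luminous → Star B.
L ratio = 10^(0.4 |ΔM|) = 10^4.533 = 34130

Star B is more luminous, by a factor of 34100.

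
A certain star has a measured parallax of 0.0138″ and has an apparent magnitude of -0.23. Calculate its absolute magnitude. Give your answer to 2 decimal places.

d = 1/p = 1/0.0138″ = 72.46 pc
5 log₁₀(d/10 pc) = 5 log₁₀(72.46) − 5 = 4.301
M = m − 5 log₁₀(d/10) = -0.23 − 4.301 = -4.531

M ≈ -4.53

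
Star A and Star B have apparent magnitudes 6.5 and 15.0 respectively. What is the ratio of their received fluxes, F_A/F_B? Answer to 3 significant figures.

F_A/F_B ≈ 2510

Magnitude difference = -8.5
Flux ratio = 10^(−0.4 Δm) = 10^(−0.4 × -8.5) = 10^3.400 = 2512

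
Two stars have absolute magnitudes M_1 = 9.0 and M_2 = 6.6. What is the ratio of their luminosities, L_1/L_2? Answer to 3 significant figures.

ΔM = M_1 − M_2 = 2.4
L_1/L_2 = 10^(−0.4 ΔM) = 10^-0.960 = 0.1096

L_1/L_2 ≈ 0.110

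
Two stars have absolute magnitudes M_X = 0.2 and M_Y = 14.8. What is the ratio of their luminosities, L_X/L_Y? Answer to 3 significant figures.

ΔM = M_X − M_Y = -14.6
L_X/L_Y = 10^(−0.4 ΔM) = 10^5.840 = 691800

L_X/L_Y ≈ 692000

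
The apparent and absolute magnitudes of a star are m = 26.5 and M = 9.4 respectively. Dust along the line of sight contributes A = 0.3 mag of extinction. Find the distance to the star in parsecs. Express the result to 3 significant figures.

m − M = 5 log₁₀(d/10 pc) + A  ⇒  26.5 − (9.4) − 0.3 = 5 log₁₀(d/10)
16.800 = 5 log₁₀(d/10)
log₁₀ d = (m − M − A)/5 + 1 = 4.3600
d = 10^4.3600 = 22910 pc

d ≈ 22900 pc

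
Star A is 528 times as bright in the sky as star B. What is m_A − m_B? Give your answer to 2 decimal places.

m_A − m_B ≈ -6.81

Pogson: Δm = −2.5 log₁₀(ratio) = −2.5 log₁₀(528) = −2.5 × 2.7226 = -6.807
Star A is brighter, so it has the smaller magnitude: the difference is negative.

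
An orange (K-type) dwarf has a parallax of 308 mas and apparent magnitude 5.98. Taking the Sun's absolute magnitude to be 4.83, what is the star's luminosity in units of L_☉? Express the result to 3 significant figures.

d = 1/p = 1000/308 mas = 3.247 pc
M = m − 5 log₁₀ d + 5 = 5.98 − 5·0.5114 + 5 = 8.423
M − M_☉ = 8.423 − 4.83 = 3.593
L/L_☉ = 10^(−0.4 × 3.593) = 0.03655

L/L_☉ ≈ 0.0366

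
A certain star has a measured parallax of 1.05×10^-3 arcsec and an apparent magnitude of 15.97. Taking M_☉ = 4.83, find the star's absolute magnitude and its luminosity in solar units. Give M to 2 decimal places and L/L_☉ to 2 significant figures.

M ≈ 6.08; L/L_☉ ≈ 0.32

d = 1/p = 1/1.05×10^-3″ = 952.4 pc
M = m − 5 log₁₀ d + 5 = 15.97 − 5·2.9788 + 5 = 6.076
M − M_☉ = 6.076 − 4.83 = 1.246
L/L_☉ = 10^(−0.4 × 1.246) = 0.3174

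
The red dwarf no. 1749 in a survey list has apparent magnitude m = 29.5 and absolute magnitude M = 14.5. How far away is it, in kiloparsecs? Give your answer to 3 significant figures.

d ≈ 10.0 kpc

Distance modulus: m − M = 29.5 − (14.5) = 15.000
m − M = 5 log₁₀ d − 5
log₁₀ d = (m − M)/5 + 1 = 4.0000
d = 10^4.0000 = 10000 pc
= 10.00 kpc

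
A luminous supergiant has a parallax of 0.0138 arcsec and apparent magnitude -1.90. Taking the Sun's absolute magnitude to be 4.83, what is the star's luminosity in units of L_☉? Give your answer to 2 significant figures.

L/L_☉ ≈ 26000

d = 1/p = 1/0.0138″ = 72.46 pc
M = m − 5 log₁₀ d + 5 = -1.90 − 5·1.8601 + 5 = -6.201
M − M_☉ = -6.201 − 4.83 = -11.031
L/L_☉ = 10^(−0.4 × -11.031) = 25840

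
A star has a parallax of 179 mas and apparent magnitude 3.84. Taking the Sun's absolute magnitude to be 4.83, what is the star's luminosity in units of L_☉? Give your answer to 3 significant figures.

L/L_☉ ≈ 0.777

d = 1/p = 1000/179 mas = 5.587 pc
M = m − 5 log₁₀ d + 5 = 3.84 − 5·0.7471 + 5 = 5.104
M − M_☉ = 5.104 − 4.83 = 0.274
L/L_☉ = 10^(−0.4 × 0.274) = 0.7768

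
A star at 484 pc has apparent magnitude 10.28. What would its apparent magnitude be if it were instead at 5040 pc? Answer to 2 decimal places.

Flux ∝ 1/d², so Δm = 5 log₁₀(d₂/d₁) = 5 log₁₀(5040/484) = 5.088
m₂ = m₁ + Δm = 10.28 + (5.088) = 15.368

m ≈ 15.37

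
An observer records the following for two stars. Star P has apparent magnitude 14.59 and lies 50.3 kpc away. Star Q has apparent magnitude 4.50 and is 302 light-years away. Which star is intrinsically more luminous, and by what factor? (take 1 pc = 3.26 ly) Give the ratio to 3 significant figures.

Star P is more luminous, by a factor of 27.1.

Star P: d = 50.3 kpc = 50300 pc
Star P: M = m − 5 log₁₀ d + 5 = 14.59 − 5·4.7016 + 5 = -3.918
Star Q: d = 302 ly / 3.26 = 92.64 pc
Star Q: M = m − 5 log₁₀ d + 5 = 4.50 − 5·1.9668 + 5 = -0.334
ΔM = M_P − M_Q = -3.918 − (-0.334) = -3.584; smaller M is more luminous → Star P.
L ratio = 10^(0.4 |ΔM|) = 10^1.434 = 27.14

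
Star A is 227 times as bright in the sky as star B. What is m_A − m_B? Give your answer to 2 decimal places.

m_A − m_B ≈ -5.89

Pogson: Δm = −2.5 log₁₀(ratio) = −2.5 log₁₀(227) = −2.5 × 2.3560 = -5.890
Star A is brighter, so it has the smaller magnitude: the difference is negative.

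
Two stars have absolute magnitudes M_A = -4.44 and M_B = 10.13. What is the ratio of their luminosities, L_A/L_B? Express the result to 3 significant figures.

L_A/L_B ≈ 673000

ΔM = M_A − M_B = -14.57
L_A/L_B = 10^(−0.4 ΔM) = 10^5.828 = 673000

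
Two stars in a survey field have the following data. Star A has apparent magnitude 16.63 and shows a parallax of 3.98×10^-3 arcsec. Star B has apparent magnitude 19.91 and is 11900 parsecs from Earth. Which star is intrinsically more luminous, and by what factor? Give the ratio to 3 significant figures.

Star A: d = 1/p = 1/3.98×10^-3″ = 251.3 pc
Star A: M = m − 5 log₁₀ d + 5 = 16.63 − 5·2.4001 + 5 = 9.629
Star B: M = m − 5 log₁₀ d + 5 = 19.91 − 5·4.0755 + 5 = 4.532
ΔM = M_A − M_B = 9.629 − (4.532) = 5.097; smaller M is more luminous → Star B.
L ratio = 10^(0.4 |ΔM|) = 10^2.039 = 109.4

Star B is more luminous, by a factor of 109.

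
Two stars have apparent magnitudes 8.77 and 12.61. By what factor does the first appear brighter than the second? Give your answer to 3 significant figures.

34.4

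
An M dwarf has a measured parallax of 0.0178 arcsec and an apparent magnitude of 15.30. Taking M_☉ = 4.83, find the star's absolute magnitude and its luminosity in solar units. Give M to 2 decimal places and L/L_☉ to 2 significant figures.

M ≈ 11.55; L/L_☉ ≈ 2.0×10^-3

d = 1/p = 1/0.0178″ = 56.18 pc
M = m − 5 log₁₀ d + 5 = 15.30 − 5·1.7496 + 5 = 11.552
M − M_☉ = 11.552 − 4.83 = 6.722
L/L_☉ = 10^(−0.4 × 6.722) = 2.047×10^-3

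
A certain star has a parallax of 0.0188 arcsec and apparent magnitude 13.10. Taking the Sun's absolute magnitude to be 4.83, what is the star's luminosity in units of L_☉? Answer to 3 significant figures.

L/L_☉ ≈ 0.0139

d = 1/p = 1/0.0188″ = 53.19 pc
M = m − 5 log₁₀ d + 5 = 13.10 − 5·1.7258 + 5 = 9.471
M − M_☉ = 9.471 − 4.83 = 4.641
L/L_☉ = 10^(−0.4 × 4.641) = 0.01392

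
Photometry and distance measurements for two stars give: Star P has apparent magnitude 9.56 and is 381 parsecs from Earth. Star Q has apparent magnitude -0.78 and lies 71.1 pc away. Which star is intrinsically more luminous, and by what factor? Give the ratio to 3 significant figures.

Star Q is more luminous, by a factor of 476.

Star P: M = m − 5 log₁₀ d + 5 = 9.56 − 5·2.5809 + 5 = 1.655
Star Q: M = m − 5 log₁₀ d + 5 = -0.78 − 5·1.8519 + 5 = -5.039
ΔM = M_P − M_Q = 1.655 − (-5.039) = 6.695; smaller M is more luminous → Star Q.
L ratio = 10^(0.4 |ΔM|) = 10^2.678 = 476.3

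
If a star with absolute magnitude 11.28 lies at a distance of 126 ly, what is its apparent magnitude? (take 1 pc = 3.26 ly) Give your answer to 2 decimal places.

d = 126 ly / 3.26 = 38.65 pc
m = M + 5 log₁₀ d − 5 = 11.28 + 5·1.5872 − 5 = 14.216

m ≈ 14.22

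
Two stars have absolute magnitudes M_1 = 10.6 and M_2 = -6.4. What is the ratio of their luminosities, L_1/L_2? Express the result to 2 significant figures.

L_1/L_2 ≈ 1.6×10^-7

ΔM = M_1 − M_2 = 17.0
L_1/L_2 = 10^(−0.4 ΔM) = 10^-6.800 = 1.585×10^-7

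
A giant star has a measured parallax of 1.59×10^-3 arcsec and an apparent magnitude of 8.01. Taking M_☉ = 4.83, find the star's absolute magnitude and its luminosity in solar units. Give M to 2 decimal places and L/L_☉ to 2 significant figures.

M ≈ -0.98; L/L_☉ ≈ 210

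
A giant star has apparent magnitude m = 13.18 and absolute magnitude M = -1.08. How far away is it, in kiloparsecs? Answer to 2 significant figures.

d ≈ 7.1 kpc

μ = m − M = 14.260
m − M = 5 log₁₀ d − 5
log₁₀ d = (m − M)/5 + 1 = 3.8520
d = 10^3.8520 = 7112 pc
= 7.112 kpc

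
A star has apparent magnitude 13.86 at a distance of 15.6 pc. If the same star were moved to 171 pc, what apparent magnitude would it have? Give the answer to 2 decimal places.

Flux ∝ 1/d², so Δm = 5 log₁₀(d₂/d₁) = 5 log₁₀(171/15.6) = 5.199
m₂ = m₁ + Δm = 13.86 + (5.199) = 19.059

m ≈ 19.06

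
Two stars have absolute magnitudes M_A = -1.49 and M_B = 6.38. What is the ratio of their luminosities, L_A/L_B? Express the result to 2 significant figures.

ΔM = M_A − M_B = -7.87
L_A/L_B = 10^(−0.4 ΔM) = 10^3.148 = 1406

L_A/L_B ≈ 1400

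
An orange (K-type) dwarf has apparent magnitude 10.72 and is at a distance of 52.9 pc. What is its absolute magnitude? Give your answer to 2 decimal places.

5 log₁₀(d/10 pc) = 5 log₁₀(52.90) − 5 = 3.617
M = m − 5 log₁₀(d/10) = 10.72 − 3.617 = 7.103

M ≈ 7.10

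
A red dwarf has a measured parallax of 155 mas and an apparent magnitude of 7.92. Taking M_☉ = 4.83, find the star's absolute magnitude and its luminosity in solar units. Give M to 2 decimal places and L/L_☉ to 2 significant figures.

d = 1/p = 1000/155 mas = 6.452 pc
M = m − 5 log₁₀ d + 5 = 7.92 − 5·0.8097 + 5 = 8.872
M − M_☉ = 8.872 − 4.83 = 4.042
L/L_☉ = 10^(−0.4 × 4.042) = 0.02417

M ≈ 8.87; L/L_☉ ≈ 0.024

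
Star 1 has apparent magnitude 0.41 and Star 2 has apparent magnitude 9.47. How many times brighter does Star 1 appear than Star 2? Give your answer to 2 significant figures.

4200

Δm = 0.41 − (9.47) = -9.06
Flux ratio = 10^(−0.4 Δm) = 10^(−0.4 × -9.06) = 10^3.624 = 4207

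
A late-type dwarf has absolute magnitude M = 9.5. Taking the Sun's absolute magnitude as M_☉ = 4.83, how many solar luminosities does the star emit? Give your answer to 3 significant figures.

M − M_☉ = 9.5 − 4.83 = 4.670
L/L_☉ = 10^(−0.4 (M − M_☉)) = 10^-1.868 = 0.01355

L/L_☉ ≈ 0.0136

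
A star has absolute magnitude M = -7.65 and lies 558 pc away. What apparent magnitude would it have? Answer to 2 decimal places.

m = M + 5 log₁₀ d − 5 = -7.65 + 5·2.7466 − 5 = 1.083

m ≈ 1.08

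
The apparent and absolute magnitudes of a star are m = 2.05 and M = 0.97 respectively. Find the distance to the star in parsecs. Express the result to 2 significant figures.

d ≈ 16 pc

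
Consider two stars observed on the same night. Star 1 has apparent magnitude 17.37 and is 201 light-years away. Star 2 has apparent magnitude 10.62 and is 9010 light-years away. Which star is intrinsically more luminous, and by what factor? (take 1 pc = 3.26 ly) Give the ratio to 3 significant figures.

Star 2 is more luminous, by a factor of 1.01×10^6.

Star 1: d = 201 ly / 3.26 = 61.66 pc
Star 1: M = m − 5 log₁₀ d + 5 = 17.37 − 5·1.7900 + 5 = 13.420
Star 2: d = 9010 ly / 3.26 = 2764 pc
Star 2: M = m − 5 log₁₀ d + 5 = 10.62 − 5·3.4415 + 5 = -1.588
ΔM = M_1 − M_2 = 13.420 − (-1.588) = 15.008; smaller M is more luminous → Star 2.
L ratio = 10^(0.4 |ΔM|) = 10^6.003 = 1.007×10^6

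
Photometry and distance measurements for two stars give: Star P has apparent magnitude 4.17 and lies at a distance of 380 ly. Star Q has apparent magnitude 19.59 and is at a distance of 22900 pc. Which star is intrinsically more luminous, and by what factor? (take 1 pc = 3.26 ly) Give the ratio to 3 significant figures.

Star P is more luminous, by a factor of 38.1.

Star P: d = 380 ly / 3.26 = 116.6 pc
Star P: M = m − 5 log₁₀ d + 5 = 4.17 − 5·2.0666 + 5 = -1.163
Star Q: M = m − 5 log₁₀ d + 5 = 19.59 − 5·4.3598 + 5 = 2.791
ΔM = M_P − M_Q = -1.163 − (2.791) = -3.954; smaller M is more luminous → Star P.
L ratio = 10^(0.4 |ΔM|) = 10^1.581 = 38.15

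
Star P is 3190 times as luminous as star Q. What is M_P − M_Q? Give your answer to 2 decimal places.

Pogson: ΔM = −2.5 log₁₀(ratio) = −2.5 log₁₀(3190) = −2.5 × 3.5038 = -8.759
Star P is brighter, so it has the smaller magnitude: the difference is negative.

M_P − M_Q ≈ -8.76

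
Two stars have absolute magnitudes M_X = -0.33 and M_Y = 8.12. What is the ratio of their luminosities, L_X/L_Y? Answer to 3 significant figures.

ΔM = M_X − M_Y = -8.45
L_X/L_Y = 10^(−0.4 ΔM) = 10^3.380 = 2399

L_X/L_Y ≈ 2400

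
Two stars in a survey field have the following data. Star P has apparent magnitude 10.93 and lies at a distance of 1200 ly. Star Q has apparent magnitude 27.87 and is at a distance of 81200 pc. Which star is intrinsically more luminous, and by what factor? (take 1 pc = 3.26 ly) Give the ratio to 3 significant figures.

Star P: d = 1200 ly / 3.26 = 368.1 pc
Star P: M = m − 5 log₁₀ d + 5 = 10.93 − 5·2.5660 + 5 = 3.100
Star Q: M = m − 5 log₁₀ d + 5 = 27.87 − 5·4.9096 + 5 = 8.322
ΔM = M_P − M_Q = 3.100 − (8.322) = -5.222; smaller M is more luminous → Star P.
L ratio = 10^(0.4 |ΔM|) = 10^2.089 = 122.7

Star P is more luminous, by a factor of 123.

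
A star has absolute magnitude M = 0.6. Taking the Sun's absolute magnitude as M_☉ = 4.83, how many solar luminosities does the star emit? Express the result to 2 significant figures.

L/L_☉ ≈ 49

M − M_☉ = 0.6 − 4.83 = -4.230
L/L_☉ = 10^(−0.4 (M − M_☉)) = 10^1.692 = 49.20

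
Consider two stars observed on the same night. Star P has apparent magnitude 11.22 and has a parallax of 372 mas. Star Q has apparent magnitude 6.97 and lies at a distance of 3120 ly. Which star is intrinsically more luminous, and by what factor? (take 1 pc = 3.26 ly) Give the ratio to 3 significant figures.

Star Q is more luminous, by a factor of 6.35×10^6.

Star P: p = 372 mas = 0.372″ → d = 1/p = 2.688 pc
Star P: M = m − 5 log₁₀ d + 5 = 11.22 − 5·0.4295 + 5 = 14.073
Star Q: d = 3120 ly / 3.26 = 957.1 pc
Star Q: M = m − 5 log₁₀ d + 5 = 6.97 − 5·2.9809 + 5 = -2.935
ΔM = M_P − M_Q = 14.073 − (-2.935) = 17.007; smaller M is more luminous → Star Q.
L ratio = 10^(0.4 |ΔM|) = 10^6.803 = 6.353×10^6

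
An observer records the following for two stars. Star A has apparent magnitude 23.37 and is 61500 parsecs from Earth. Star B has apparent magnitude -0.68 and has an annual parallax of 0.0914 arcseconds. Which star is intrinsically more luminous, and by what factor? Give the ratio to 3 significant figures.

Star B is more luminous, by a factor of 132.

Star A: M = m − 5 log₁₀ d + 5 = 23.37 − 5·4.7889 + 5 = 4.426
Star B: d = 1/p = 1/0.0914″ = 10.94 pc
Star B: M = m − 5 log₁₀ d + 5 = -0.68 − 5·1.0391 + 5 = -0.875
ΔM = M_A − M_B = 4.426 − (-0.875) = 5.301; smaller M is more luminous → Star B.
L ratio = 10^(0.4 |ΔM|) = 10^2.120 = 131.9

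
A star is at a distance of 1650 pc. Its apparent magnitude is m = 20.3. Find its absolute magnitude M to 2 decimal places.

M ≈ 9.21

5 log₁₀(d/10 pc) = 5 log₁₀(1650) − 5 = 11.087
M = m − 5 log₁₀(d/10) = 20.3 − 11.087 = 9.213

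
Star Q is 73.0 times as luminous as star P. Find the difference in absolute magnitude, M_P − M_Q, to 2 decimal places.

M_P − M_Q ≈ 4.66

Pogson: ΔM = −2.5 log₁₀(ratio) = −2.5 log₁₀(73.0) = −2.5 × 1.8633 = -4.658
Star Q is brighter so has the smaller magnitude: M_P − M_Q is positive.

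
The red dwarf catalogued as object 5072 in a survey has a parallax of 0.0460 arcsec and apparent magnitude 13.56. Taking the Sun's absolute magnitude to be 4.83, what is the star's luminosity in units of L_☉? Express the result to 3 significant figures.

L/L_☉ ≈ 1.52×10^-3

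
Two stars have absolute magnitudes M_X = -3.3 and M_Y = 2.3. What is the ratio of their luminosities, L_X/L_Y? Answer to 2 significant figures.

L_X/L_Y ≈ 170

ΔM = M_X − M_Y = -5.6
L_X/L_Y = 10^(−0.4 ΔM) = 10^2.240 = 173.8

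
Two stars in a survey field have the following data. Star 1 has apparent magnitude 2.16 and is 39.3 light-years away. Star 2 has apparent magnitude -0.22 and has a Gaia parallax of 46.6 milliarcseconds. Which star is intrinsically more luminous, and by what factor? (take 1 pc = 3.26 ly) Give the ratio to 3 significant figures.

Star 2 is more luminous, by a factor of 28.4.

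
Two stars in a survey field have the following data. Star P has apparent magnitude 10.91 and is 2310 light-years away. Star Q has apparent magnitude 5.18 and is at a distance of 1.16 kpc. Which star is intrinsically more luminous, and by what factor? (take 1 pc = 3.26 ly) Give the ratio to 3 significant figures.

Star Q is more luminous, by a factor of 525.

Star P: d = 2310 ly / 3.26 = 708.6 pc
Star P: M = m − 5 log₁₀ d + 5 = 10.91 − 5·2.8504 + 5 = 1.658
Star Q: d = 1.16 kpc = 1160 pc
Star Q: M = m − 5 log₁₀ d + 5 = 5.18 − 5·3.0645 + 5 = -5.142
ΔM = M_P − M_Q = 1.658 − (-5.142) = 6.800; smaller M is more luminous → Star Q.
L ratio = 10^(0.4 |ΔM|) = 10^2.720 = 525.0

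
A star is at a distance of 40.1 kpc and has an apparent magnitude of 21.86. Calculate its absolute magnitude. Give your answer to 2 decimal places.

M ≈ 3.84

d = 40.1 kpc = 40100 pc
5 log₁₀(d/10 pc) = 5 log₁₀(40100) − 5 = 18.016
M = m − 5 log₁₀(d/10) = 21.86 − 18.016 = 3.844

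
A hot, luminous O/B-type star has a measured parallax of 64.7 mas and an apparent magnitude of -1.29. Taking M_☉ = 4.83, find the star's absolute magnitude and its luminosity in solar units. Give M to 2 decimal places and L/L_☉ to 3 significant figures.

d = 1/p = 1000/64.7 mas = 15.46 pc
M = m − 5 log₁₀ d + 5 = -1.29 − 5·1.1891 + 5 = -2.235
M − M_☉ = -2.235 − 4.83 = -7.065
L/L_☉ = 10^(−0.4 × -7.065) = 670.2

M ≈ -2.24; L/L_☉ ≈ 670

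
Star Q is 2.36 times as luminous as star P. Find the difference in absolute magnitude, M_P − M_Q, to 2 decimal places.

M_P − M_Q ≈ 0.93

Pogson: ΔM = −2.5 log₁₀(ratio) = −2.5 log₁₀(2.36) = −2.5 × 0.3729 = -0.932
Star Q is brighter so has the smaller magnitude: M_P − M_Q is positive.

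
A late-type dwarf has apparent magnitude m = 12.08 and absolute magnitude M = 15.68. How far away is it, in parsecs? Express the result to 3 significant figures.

d ≈ 1.91 pc

μ = m − M = -3.600
m − M = 5 log₁₀ d − 5
log₁₀ d = (m − M)/5 + 1 = 0.2800
d = 10^0.2800 = 1.905 pc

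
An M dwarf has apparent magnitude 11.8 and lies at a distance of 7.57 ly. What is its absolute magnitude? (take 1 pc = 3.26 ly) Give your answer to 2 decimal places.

d = 7.57 ly / 3.26 = 2.322 pc
5 log₁₀(d/10 pc) = 5 log₁₀(2.322) − 5 = -3.171
M = m − 5 log₁₀(d/10) = 11.8 + 3.171 = 14.971

M ≈ 14.97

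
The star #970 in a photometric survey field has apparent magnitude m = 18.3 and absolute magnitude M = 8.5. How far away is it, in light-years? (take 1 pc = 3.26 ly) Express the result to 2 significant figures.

μ = m − M = 9.800
m − M = 5 log₁₀ d − 5
log₁₀ d = (m − M)/5 + 1 = 2.9600
d = 10^2.9600 = 912.0 pc
= 2973 ly

d ≈ 3000 ly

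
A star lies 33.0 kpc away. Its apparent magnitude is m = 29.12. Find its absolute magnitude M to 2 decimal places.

M ≈ 11.53

d = 33.0 kpc = 33000 pc
5 log₁₀(d/10 pc) = 5 log₁₀(33000) − 5 = 17.593
M = m − 5 log₁₀(d/10) = 29.12 − 17.593 = 11.527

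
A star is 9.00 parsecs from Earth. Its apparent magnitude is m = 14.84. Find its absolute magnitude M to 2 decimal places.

5 log₁₀(d/10 pc) = 5 log₁₀(9.000) − 5 = -0.229
M = m − 5 log₁₀(d/10) = 14.84 + 0.229 = 15.069

M ≈ 15.07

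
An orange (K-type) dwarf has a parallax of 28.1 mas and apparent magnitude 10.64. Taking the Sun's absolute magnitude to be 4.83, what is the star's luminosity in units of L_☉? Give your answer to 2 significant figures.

L/L_☉ ≈ 0.060

d = 1/p = 1000/28.1 mas = 35.59 pc
M = m − 5 log₁₀ d + 5 = 10.64 − 5·1.5513 + 5 = 7.884
M − M_☉ = 7.884 − 4.83 = 3.054
L/L_☉ = 10^(−0.4 × 3.054) = 0.06006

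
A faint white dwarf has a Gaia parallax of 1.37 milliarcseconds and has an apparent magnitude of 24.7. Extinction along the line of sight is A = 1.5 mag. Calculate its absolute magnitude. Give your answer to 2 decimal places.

p = 1.37 mas = 1.37×10^-3″ → d = 1/p = 729.9 pc
5 log₁₀(d/10 pc) = 5 log₁₀(729.9) − 5 = 9.316
M = m − 5 log₁₀(d/10) − A = 24.7 − 9.316 − 1.5 = 13.884

M ≈ 13.88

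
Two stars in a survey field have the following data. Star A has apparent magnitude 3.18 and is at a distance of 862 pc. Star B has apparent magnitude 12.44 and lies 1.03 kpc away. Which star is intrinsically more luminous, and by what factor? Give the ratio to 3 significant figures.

Star A is more luminous, by a factor of 3540.

Star A: M = m − 5 log₁₀ d + 5 = 3.18 − 5·2.9355 + 5 = -6.498
Star B: d = 1.03 kpc = 1030 pc
Star B: M = m − 5 log₁₀ d + 5 = 12.44 − 5·3.0128 + 5 = 2.376
ΔM = M_A − M_B = -6.498 − (2.376) = -8.873; smaller M is more luminous → Star A.
L ratio = 10^(0.4 |ΔM|) = 10^3.549 = 3543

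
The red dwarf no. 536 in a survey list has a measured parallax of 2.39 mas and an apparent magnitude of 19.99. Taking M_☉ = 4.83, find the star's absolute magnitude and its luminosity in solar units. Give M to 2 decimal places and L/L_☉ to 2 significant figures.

d = 1/p = 1000/2.39 mas = 418.4 pc
M = m − 5 log₁₀ d + 5 = 19.99 − 5·2.6216 + 5 = 11.882
M − M_☉ = 11.882 − 4.83 = 7.052
L/L_☉ = 10^(−0.4 × 7.052) = 1.511×10^-3

M ≈ 11.88; L/L_☉ ≈ 1.5×10^-3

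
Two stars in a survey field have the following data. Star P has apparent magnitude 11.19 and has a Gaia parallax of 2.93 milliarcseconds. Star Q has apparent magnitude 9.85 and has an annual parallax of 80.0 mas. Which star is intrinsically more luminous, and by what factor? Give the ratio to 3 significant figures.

Star P is more luminous, by a factor of 217.

Star P: p = 2.93 mas = 2.93×10^-3″ → d = 1/p = 341.3 pc
Star P: M = m − 5 log₁₀ d + 5 = 11.19 − 5·2.5331 + 5 = 3.524
Star Q: p = 80.0 mas = 0.0800″ → d = 1/p = 12.50 pc
Star Q: M = m − 5 log₁₀ d + 5 = 9.85 − 5·1.0969 + 5 = 9.365
ΔM = M_P − M_Q = 3.524 − (9.365) = -5.841; smaller M is more luminous → Star P.
L ratio = 10^(0.4 |ΔM|) = 10^2.336 = 217.0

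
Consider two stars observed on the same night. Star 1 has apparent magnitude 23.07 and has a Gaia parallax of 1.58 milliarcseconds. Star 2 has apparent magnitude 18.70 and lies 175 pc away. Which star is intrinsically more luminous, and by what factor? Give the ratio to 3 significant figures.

Star 2 is more luminous, by a factor of 4.28.

Star 1: p = 1.58 mas = 1.58×10^-3″ → d = 1/p = 632.9 pc
Star 1: M = m − 5 log₁₀ d + 5 = 23.07 − 5·2.8013 + 5 = 14.063
Star 2: M = m − 5 log₁₀ d + 5 = 18.70 − 5·2.2430 + 5 = 12.485
ΔM = M_1 − M_2 = 14.063 − (12.485) = 1.578; smaller M is more luminous → Star 2.
L ratio = 10^(0.4 |ΔM|) = 10^0.631 = 4.279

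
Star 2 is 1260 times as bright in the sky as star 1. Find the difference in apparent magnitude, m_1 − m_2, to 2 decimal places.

m_1 − m_2 ≈ 7.75

Pogson: Δm = −2.5 log₁₀(ratio) = −2.5 log₁₀(1260) = −2.5 × 3.1004 = -7.751
Star 2 is brighter so has the smaller magnitude: m_1 − m_2 is positive.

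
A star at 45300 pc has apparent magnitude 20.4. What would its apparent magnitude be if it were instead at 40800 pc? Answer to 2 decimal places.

m ≈ 20.17

Flux ∝ 1/d², so Δm = 5 log₁₀(d₂/d₁) = 5 log₁₀(40800/45300) = -0.227
m₂ = m₁ + Δm = 20.4 + (-0.227) = 20.173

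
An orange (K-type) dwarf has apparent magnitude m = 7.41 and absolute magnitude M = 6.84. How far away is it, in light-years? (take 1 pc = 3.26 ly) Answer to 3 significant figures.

μ = m − M = 0.570
m − M = 5 log₁₀ d − 5
log₁₀ d = (m − M)/5 + 1 = 1.1140
d = 10^1.1140 = 13.00 pc
= 42.39 ly

d ≈ 42.4 ly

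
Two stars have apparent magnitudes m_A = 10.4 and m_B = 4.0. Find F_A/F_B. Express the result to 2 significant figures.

F_A/F_B ≈ 2.8×10^-3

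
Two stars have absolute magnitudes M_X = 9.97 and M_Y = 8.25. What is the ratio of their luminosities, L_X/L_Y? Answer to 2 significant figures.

L_X/L_Y ≈ 0.21

ΔM = M_X − M_Y = 1.72
L_X/L_Y = 10^(−0.4 ΔM) = 10^-0.688 = 0.2051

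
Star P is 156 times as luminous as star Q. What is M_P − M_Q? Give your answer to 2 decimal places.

Pogson: ΔM = −2.5 log₁₀(ratio) = −2.5 log₁₀(156) = −2.5 × 2.1931 = -5.483
Star P is brighter, so it has the smaller magnitude: the difference is negative.

M_P − M_Q ≈ -5.48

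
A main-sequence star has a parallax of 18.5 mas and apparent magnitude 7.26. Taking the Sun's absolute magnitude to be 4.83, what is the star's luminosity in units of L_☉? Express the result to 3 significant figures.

L/L_☉ ≈ 3.12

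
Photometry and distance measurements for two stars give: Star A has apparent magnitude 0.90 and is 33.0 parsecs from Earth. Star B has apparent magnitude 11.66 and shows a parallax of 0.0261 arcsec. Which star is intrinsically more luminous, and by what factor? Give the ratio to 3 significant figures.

Star A is more luminous, by a factor of 14900.

Star A: M = m − 5 log₁₀ d + 5 = 0.90 − 5·1.5185 + 5 = -1.693
Star B: d = 1/p = 1/0.0261″ = 38.31 pc
Star B: M = m − 5 log₁₀ d + 5 = 11.66 − 5·1.5834 + 5 = 8.743
ΔM = M_A − M_B = -1.693 − (8.743) = -10.436; smaller M is more luminous → Star A.
L ratio = 10^(0.4 |ΔM|) = 10^4.174 = 14940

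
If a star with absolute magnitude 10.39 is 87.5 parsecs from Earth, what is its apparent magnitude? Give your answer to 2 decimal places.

m ≈ 15.10

m = M + 5 log₁₀ d − 5 = 10.39 + 5·1.9420 − 5 = 15.100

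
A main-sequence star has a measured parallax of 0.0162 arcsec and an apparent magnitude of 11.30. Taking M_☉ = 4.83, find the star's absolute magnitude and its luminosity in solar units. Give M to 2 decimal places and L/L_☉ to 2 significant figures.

d = 1/p = 1/0.0162″ = 61.73 pc
M = m − 5 log₁₀ d + 5 = 11.30 − 5·1.7905 + 5 = 7.348
M − M_☉ = 7.348 − 4.83 = 2.518
L/L_☉ = 10^(−0.4 × 2.518) = 0.09839

M ≈ 7.35; L/L_☉ ≈ 0.098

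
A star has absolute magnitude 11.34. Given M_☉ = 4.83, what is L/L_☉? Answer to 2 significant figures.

M − M_☉ = 11.34 − 4.83 = 6.510
L/L_☉ = 10^(−0.4 (M − M_☉)) = 10^-2.604 = 2.489×10^-3

L/L_☉ ≈ 2.5×10^-3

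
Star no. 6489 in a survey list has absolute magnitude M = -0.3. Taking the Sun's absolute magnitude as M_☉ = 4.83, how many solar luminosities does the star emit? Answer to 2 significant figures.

L/L_☉ ≈ 110

M − M_☉ = -0.3 − 4.83 = -5.130
L/L_☉ = 10^(−0.4 (M − M_☉)) = 10^2.052 = 112.7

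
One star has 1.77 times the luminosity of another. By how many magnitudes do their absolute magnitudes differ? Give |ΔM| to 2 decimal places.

Pogson: ΔM = −2.5 log₁₀(ratio) = −2.5 log₁₀(1.77) = −2.5 × 0.2480 = -0.620

|ΔM| ≈ 0.62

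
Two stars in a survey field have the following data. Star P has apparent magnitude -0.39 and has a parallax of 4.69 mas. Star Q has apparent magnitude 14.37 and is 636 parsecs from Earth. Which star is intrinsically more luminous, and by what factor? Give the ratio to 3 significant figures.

Star P: p = 4.69 mas = 4.69×10^-3″ → d = 1/p = 213.2 pc
Star P: M = m − 5 log₁₀ d + 5 = -0.39 − 5·2.3288 + 5 = -7.034
Star Q: M = m − 5 log₁₀ d + 5 = 14.37 − 5·2.8035 + 5 = 5.353
ΔM = M_P − M_Q = -7.034 − (5.353) = -12.387; smaller M is more luminous → Star P.
L ratio = 10^(0.4 |ΔM|) = 10^4.955 = 90100

Star P is more luminous, by a factor of 90100.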